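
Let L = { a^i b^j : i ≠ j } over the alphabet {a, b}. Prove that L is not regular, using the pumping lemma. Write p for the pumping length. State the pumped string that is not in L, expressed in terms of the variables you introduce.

Suppose for contradiction that L is regular, and let p be the pumping length.
Choose w = a^p b^{p+p!}. Since p ≠ p+p!, w ∈ L; and |w| ≥ p.
By the pumping lemma, w = xyz with |xy| ≤ p and y is nonempty.
The first p characters of w are a's, so xy (and hence y) consists only of a's. Write y = a^k, 1 ≤ k ≤ p.
Since 1 ≤ k ≤ p, k divides p!; set t = 1 + p!/k. Then xy^t z has p + (p!/k)·k = p + p! copies of a. Now the a-count equals the b-count, so i ≠ j fails. So xy^t z = a^{p+p!} b^{p+p!} ∉ L.
This contradicts the pumping lemma, so L is not regular.

a^{p+p!} b^{p+p!}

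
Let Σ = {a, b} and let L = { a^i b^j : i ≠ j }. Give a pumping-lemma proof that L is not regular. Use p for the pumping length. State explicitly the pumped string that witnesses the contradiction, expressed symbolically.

Assume L is regular; let p be its pumping constant.
Choose w = a^p b^{p+p!}. Since p ≠ p+p!, w ∈ L; and |w| ≥ p.
Write w = xyz as guaranteed by the lemma, with |xy| ≤ p and y is nonempty.
The first p characters of w are a's, so xy (and hence y) consists only of a's. Write y = a^k, 1 ≤ k ≤ p.
Since 1 ≤ k ≤ p, k divides p!; set t = 1 + p!/k. Then xy^t z has p + (p!/k)·k = p + p! copies of a. Now the a-count equals the b-count, so i ≠ j fails. So xy^t z = a^{p+p!} b^{p+p!} ∉ L.
This is a contradiction; hence L is not regular.

a^{p+p!} b^{p+p!}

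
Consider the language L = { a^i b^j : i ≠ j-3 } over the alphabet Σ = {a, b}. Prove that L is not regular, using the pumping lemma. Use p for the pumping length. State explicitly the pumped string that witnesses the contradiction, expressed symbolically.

a^{p+p!} b^{p+p!+3}

Assume L is regular. Let p be the pumping length given by the pumping lemma.
Choose w = a^p b^{p+p!+3}. Since p ≠ (p+p!+3)-3 = p+p!, w ∈ L; and |w| ≥ p.
The pumping lemma gives a decomposition w = xyz where |xy| ≤ p and |y| > 0.
Because |xy| ≤ p and w begins with p copies of a, we have y = a^k with 1 ≤ k ≤ p.
Since 1 ≤ k ≤ p, k divides p!; set t = 1 + p!/k. Then xy^t z has p + (p!/k)·k = p + p! copies of a. Now the a-count is p+p! and (b-count)-3 = (p+p!+3)-3 = p+p!, so i ≠ j-3 fails. So xy^t z = a^{p+p!} b^{p+p!+3} ∉ L.
This contradicts the pumping lemma, so L is not regular.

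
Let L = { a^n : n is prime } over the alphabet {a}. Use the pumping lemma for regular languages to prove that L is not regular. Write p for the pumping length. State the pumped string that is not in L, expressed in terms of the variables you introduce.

a^{q(1+k)}

Assume L is regular. Let p be the pumping length given by the pumping lemma.
Let q be a prime with q ≥ p+2 (infinitely many primes exist), and take w = a^q ∈ L with |w| = q ≥ p.
Write w = xyz as guaranteed by the lemma, with |xy| ≤ p and y is nonempty.
Then y = a^k for some k with 1 ≤ k ≤ p.
Since 1 ≤ k ≤ p, |xz| = q-k. Pump with i = q+1: |xy^{q+1}z| = (q-k)+(q+1)k = q+qk = q(1+k), which is composite (both factors ≥ 2). So xy^{q+1}z = a^{q(1+k)} ∉ L.
This is a contradiction; hence L is not regular.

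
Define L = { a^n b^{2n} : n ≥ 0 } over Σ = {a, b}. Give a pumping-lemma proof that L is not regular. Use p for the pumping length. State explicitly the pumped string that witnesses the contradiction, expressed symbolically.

a^{p+k} b^{2p}

Assume L is regular; let p be its pumping constant.
Choose w = a^p b^{2p}, which is in L with |w| = 3p ≥ p.
The pumping lemma gives a decomposition w = xyz where |xy| ≤ p and y is nonempty.
Because |xy| ≤ p and w begins with p copies of a, we have y = a^k with 1 ≤ k ≤ p.
Pump with i = 2: xy^2z = a^{p+k} b^{2p}. For this to lie in L we would need 2p = 2(p+k), which forces k = 0. But k ≥ 1, so xy^2z ∉ L.
This is a contradiction; hence L is not regular.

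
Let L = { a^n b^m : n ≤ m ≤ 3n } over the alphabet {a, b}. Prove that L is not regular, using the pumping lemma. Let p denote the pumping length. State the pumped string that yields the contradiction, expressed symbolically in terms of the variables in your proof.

Toward a contradiction, assume L is regular with pumping length p.
Take w = a^p b^p ∈ L (since p ≤ p ≤ 3p), with |w| = 2p ≥ p.
By the pumping lemma, w = xyz with |xy| ≤ p and |y| ≥ 1.
Since the first p symbols of w are all a's and |xy| ≤ p, y lies entirely in the leading a-block: y = a^k for some k with 1 ≤ k ≤ p.
Pump with i = 2: xy^2z = a^{p+k} b^p. Now n = p+k > p = m, so the condition n ≤ m fails. Thus xy^2z ∉ L.
Contradiction. Therefore L is not regular.

a^{p+k} b^p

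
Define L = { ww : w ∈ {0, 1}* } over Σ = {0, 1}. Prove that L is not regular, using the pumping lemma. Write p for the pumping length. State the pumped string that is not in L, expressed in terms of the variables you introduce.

Assume L is regular; let p be its pumping constant.
Take w = 0^p 1^p 0^p 1^p = uu where u = 0^p1^p; then w ∈ L and |w| = 4p ≥ p.
The pumping lemma gives a decomposition w = xyz where |xy| ≤ p and |y| > 0.
Because |xy| ≤ p and w begins with p copies of 0, we have y = 0^k with 1 ≤ k ≤ p.
Pump with i = 2: xy^2z = 0^{p+k} 1^p 0^p 1^p, of length 4p+k. Suppose this equals vv. The string starts with 0 and ends with 1, so v does too; thus the boundary between the two copies of v is a 1→0 transition. There is exactly one such transition, at position 2p+k, so |v| = 2p+k and |vv| = 4p+2k ≠ 4p+k since k ≥ 1. So xy^2z ∉ L.
This contradicts the pumping lemma, so L is not regular.

0^{p+k} 1^p 0^p 1^p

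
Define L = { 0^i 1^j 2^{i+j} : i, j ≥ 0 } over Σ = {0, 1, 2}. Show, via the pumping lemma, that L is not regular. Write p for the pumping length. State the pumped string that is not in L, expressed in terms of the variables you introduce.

Assume L is regular. Let p be the pumping length given by the pumping lemma.
Take w = 0^p 1^p 2^{2p} ∈ L (with i=j=p, i+j=2p), |w| = 4p ≥ p.
The pumping lemma gives a decomposition w = xyz where |xy| ≤ p and |y| ≥ 1.
The first p characters of w are 0's, so xy (and hence y) consists only of 0's. Write y = 0^k, 1 ≤ k ≤ p.
Consider xy^2z = 0^{p+k} 1^p 2^{2p}. Now the 0- and 1-counts sum to 2p+k, but the 2-count is 2p ≠ 2p+k. So xy^2z ∉ L.
This contradicts the pumping lemma, so L is not regular.

0^{p+k} 1^p 2^{2p}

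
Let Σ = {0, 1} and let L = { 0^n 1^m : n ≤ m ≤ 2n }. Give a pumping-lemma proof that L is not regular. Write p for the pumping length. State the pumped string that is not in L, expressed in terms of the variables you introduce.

Assume L is regular; let p be its pumping constant.
Take w = 0^p 1^p ∈ L (since p ≤ p ≤ 2p), with |w| = 2p ≥ p.
By the pumping lemma, w = xyz with |xy| ≤ p and |y| > 0.
Since the first p symbols of w are all 0's and |xy| ≤ p, y lies entirely in the leading 0-block: y = 0^k for some k with 1 ≤ k ≤ p.
Pump with i = 2: xy^2z = 0^{p+k} 1^p. Now n = p+k > p = m, so the condition n ≤ m fails. Thus xy^2z ∉ L.
Contradiction. Therefore L is not regular.

0^{p+k} 1^p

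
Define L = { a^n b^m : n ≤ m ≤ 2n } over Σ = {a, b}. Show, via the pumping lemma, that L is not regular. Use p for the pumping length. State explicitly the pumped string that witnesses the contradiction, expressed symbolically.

a^{p+k} b^p

Assume L is regular. Let p be the pumping length given by the pumping lemma.
Take w = a^p b^p ∈ L (since p ≤ p ≤ 2p), with |w| = 2p ≥ p.
The pumping lemma gives a decomposition w = xyz where |xy| ≤ p and |y| ≥ 1.
The first p characters of w are a's, so xy (and hence y) consists only of a's. Write y = a^k, 1 ≤ k ≤ p.
Pump with i = 2: xy^2z = a^{p+k} b^p. Now n = p+k > p = m, so the condition n ≤ m fails. Thus xy^2z ∉ L.
This is a contradiction; hence L is not regular.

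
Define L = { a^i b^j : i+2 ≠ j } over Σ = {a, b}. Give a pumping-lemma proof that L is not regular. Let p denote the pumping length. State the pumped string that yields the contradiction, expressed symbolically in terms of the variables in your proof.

a^{p+p!} b^{p+p!+2}

Suppose for contradiction that L is regular, and let p be the pumping length.
Choose w = a^p b^{p+p!+2}. Since p ≠ (p+p!+2)-2 = p+p!, w ∈ L; and |w| ≥ p.
Write w = xyz as guaranteed by the lemma, with |xy| ≤ p and y is nonempty.
Since the first p symbols of w are all a's and |xy| ≤ p, y lies entirely in the leading a-block: y = a^k for some k with 1 ≤ k ≤ p.
Since 1 ≤ k ≤ p, k divides p!; set t = 1 + p!/k. Then xy^t z has p + (p!/k)·k = p + p! copies of a. Now the a-count is p+p! and (b-count)-2 = (p+p!+2)-2 = p+p!, so i+2 ≠ j fails. So xy^t z = a^{p+p!} b^{p+p!+2} ∉ L.
This contradicts the pumping lemma, so L is not regular.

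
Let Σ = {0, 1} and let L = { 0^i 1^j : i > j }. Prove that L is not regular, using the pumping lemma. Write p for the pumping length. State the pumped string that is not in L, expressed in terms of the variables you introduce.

0^{p+1-k} 1^p

Suppose for contradiction that L is regular, and let p be the pumping length.
Choose w = 0^{p+1} 1^p ∈ L, with |w| = 2p+1 ≥ p.
Write w = xyz as guaranteed by the lemma, with |xy| ≤ p and |y| ≥ 1.
The first p characters of w are 0's, so xy (and hence y) consists only of 0's. Write y = 0^k, 1 ≤ k ≤ p.
Consider xy^0z = xz = 0^{p+1-k} 1^p. Since k ≥ 1, the 0-count p+1-k is at most p, so i > j fails; thus xz ∉ L.
Contradiction. Therefore L is not regular.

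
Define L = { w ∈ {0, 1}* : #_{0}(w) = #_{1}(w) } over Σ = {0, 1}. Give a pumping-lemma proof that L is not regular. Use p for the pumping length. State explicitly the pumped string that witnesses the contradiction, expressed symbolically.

Assume L is regular. Let p be the pumping length given by the pumping lemma.
Choose w = 0^p 1^p ∈ L with |w| = 2p ≥ p.
The pumping lemma gives a decomposition w = xyz where |xy| ≤ p and y is nonempty.
The first p characters of w are 0's, so xy (and hence y) consists only of 0's. Write y = 0^k, 1 ≤ k ≤ p.
Pump with i = 2: xy^2z = 0^{p+k} 1^p has p+k occurrences of 0 but only p of 1. Since k ≥ 1 the counts differ, so xy^2z ∉ L.
This contradicts the pumping lemma, so L is not regular.

0^{p+k} 1^p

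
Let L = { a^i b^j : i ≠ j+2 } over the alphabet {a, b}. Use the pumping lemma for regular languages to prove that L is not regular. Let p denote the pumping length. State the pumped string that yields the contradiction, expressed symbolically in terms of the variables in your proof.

a^{p+p!} b^{p+p!-2}

Toward a contradiction, assume L is regular with pumping length p.
Choose w = a^p b^{p+p!-2}. Since p ≠ (p+p!-2)+2 = p+p!, w ∈ L; and |w| ≥ p.
By the pumping lemma, w = xyz with |xy| ≤ p and y is nonempty.
Since the first p symbols of w are all a's and |xy| ≤ p, y lies entirely in the leading a-block: y = a^k for some k with 1 ≤ k ≤ p.
Since 1 ≤ k ≤ p, k divides p!; set t = 1 + p!/k. Then xy^t z has p + (p!/k)·k = p + p! copies of a. Now the a-count is p+p! and (b-count)+2 = (p+p!-2)+2 = p+p!, so i ≠ j+2 fails. So xy^t z = a^{p+p!} b^{p+p!-2} ∉ L.
This contradicts the pumping lemma, so L is not regular.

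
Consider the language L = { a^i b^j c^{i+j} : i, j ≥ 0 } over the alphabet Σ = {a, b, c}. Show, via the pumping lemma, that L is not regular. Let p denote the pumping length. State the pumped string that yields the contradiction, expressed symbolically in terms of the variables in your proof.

Assume L is regular; let p be its pumping constant.
Take w = a^p b^p c^{2p} ∈ L (with i=j=p, i+j=2p), |w| = 4p ≥ p.
By the pumping lemma, w = xyz with |xy| ≤ p and |y| ≥ 1.
Because |xy| ≤ p and w begins with p copies of a, we have y = a^k with 1 ≤ k ≤ p.
Consider xy^2z = a^{p+k} b^p c^{2p}. Now the a- and b-counts sum to 2p+k, but the c-count is 2p ≠ 2p+k. So xy^2z ∉ L.
Contradiction. Therefore L is not regular.

a^{p+k} b^p c^{2p}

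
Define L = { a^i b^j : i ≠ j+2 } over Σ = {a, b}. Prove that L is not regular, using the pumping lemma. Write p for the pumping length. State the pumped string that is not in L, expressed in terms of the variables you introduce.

Assume L is regular; let p be its pumping constant.
Choose w = a^p b^{p+p!-2}. Since p ≠ (p+p!-2)+2 = p+p!, w ∈ L; and |w| ≥ p.
The pumping lemma gives a decomposition w = xyz where |xy| ≤ p and |y| ≥ 1.
The first p characters of w are a's, so xy (and hence y) consists only of a's. Write y = a^k, 1 ≤ k ≤ p.
Since 1 ≤ k ≤ p, k divides p!; set t = 1 + p!/k. Then xy^t z has p + (p!/k)·k = p + p! copies of a. Now the a-count is p+p! and (b-count)+2 = (p+p!-2)+2 = p+p!, so i ≠ j+2 fails. So xy^t z = a^{p+p!} b^{p+p!-2} ∉ L.
This is a contradiction; hence L is not regular.

a^{p+p!} b^{p+p!-2}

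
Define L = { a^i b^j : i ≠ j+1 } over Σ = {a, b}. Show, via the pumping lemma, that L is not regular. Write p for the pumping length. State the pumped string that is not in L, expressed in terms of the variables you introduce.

Toward a contradiction, assume L is regular with pumping length p.
Choose w = a^p b^{p+p!-1}. Since p ≠ (p+p!-1)+1 = p+p!, w ∈ L; and |w| ≥ p.
By the pumping lemma, w = xyz with |xy| ≤ p and |y| ≥ 1.
Since the first p symbols of w are all a's and |xy| ≤ p, y lies entirely in the leading a-block: y = a^k for some k with 1 ≤ k ≤ p.
Since 1 ≤ k ≤ p, k divides p!; set t = 1 + p!/k. Then xy^t z has p + (p!/k)·k = p + p! copies of a. Now the a-count is p+p! and (b-count)+1 = (p+p!-1)+1 = p+p!, so i ≠ j+1 fails. So xy^t z = a^{p+p!} b^{p+p!-1} ∉ L.
Contradiction. Therefore L is not regular.

a^{p+p!} b^{p+p!-1}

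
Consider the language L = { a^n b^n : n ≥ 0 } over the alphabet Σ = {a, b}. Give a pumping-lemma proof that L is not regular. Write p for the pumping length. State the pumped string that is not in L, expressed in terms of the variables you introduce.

a^{p+k} b^p

Suppose for contradiction that L is regular, and let p be the pumping length.
Take w = a^p b^p. Then w ∈ L and |w| = 2p ≥ p.
The pumping lemma gives a decomposition w = xyz where |xy| ≤ p and |y| ≥ 1.
Since the first p symbols of w are all a's and |xy| ≤ p, y lies entirely in the leading a-block: y = a^k for some k with 1 ≤ k ≤ p.
Pump with i = 2: xy^2z = a^{p+k} b^p. For this to lie in L we would need p = p+k, which forces k = 0. But k ≥ 1, so xy^2z ∉ L.
This is a contradiction; hence L is not regular.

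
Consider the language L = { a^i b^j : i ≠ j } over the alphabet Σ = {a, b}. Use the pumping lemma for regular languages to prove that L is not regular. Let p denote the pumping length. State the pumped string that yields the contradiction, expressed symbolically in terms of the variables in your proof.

Assume L is regular; let p be its pumping constant.
Choose w = a^p b^{p+p!}. Since p ≠ p+p!, w ∈ L; and |w| ≥ p.
Write w = xyz as guaranteed by the lemma, with |xy| ≤ p and |y| > 0.
Because |xy| ≤ p and w begins with p copies of a, we have y = a^k with 1 ≤ k ≤ p.
Since 1 ≤ k ≤ p, k divides p!; set t = 1 + p!/k. Then xy^t z has p + (p!/k)·k = p + p! copies of a. Now the a-count equals the b-count, so i ≠ j fails. So xy^t z = a^{p+p!} b^{p+p!} ∉ L.
This is a contradiction; hence L is not regular.

a^{p+p!} b^{p+p!}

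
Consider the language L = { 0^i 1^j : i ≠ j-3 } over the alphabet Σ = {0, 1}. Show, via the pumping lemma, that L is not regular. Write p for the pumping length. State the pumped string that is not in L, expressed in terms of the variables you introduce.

Assume L is regular; let p be its pumping constant.
Choose w = 0^p 1^{p+p!+3}. Since p ≠ (p+p!+3)-3 = p+p!, w ∈ L; and |w| ≥ p.
The pumping lemma gives a decomposition w = xyz where |xy| ≤ p and |y| > 0.
The first p characters of w are 0's, so xy (and hence y) consists only of 0's. Write y = 0^k, 1 ≤ k ≤ p.
Since 1 ≤ k ≤ p, k divides p!; set t = 1 + p!/k. Then xy^t z has p + (p!/k)·k = p + p! copies of 0. Now the 0-count is p+p! and (1-count)-3 = (p+p!+3)-3 = p+p!, so i ≠ j-3 fails. So xy^t z = 0^{p+p!} 1^{p+p!+3} ∉ L.
Contradiction. Therefore L is not regular.

0^{p+p!} 1^{p+p!+3}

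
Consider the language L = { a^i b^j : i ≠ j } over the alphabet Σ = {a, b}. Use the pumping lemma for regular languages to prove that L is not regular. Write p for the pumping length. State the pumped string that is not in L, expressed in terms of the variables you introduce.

a^{p+p!} b^{p+p!}

Toward a contradiction, assume L is regular with pumping length p.
Choose w = a^p b^{p+p!}. Since p ≠ p+p!, w ∈ L; and |w| ≥ p.
Write w = xyz as guaranteed by the lemma, with |xy| ≤ p and |y| > 0.
Because |xy| ≤ p and w begins with p copies of a, we have y = a^k with 1 ≤ k ≤ p.
Since 1 ≤ k ≤ p, k divides p!; set t = 1 + p!/k. Then xy^t z has p + (p!/k)·k = p + p! copies of a. Now the a-count equals the b-count, so i ≠ j fails. So xy^t z = a^{p+p!} b^{p+p!} ∉ L.
Contradiction. Therefore L is not regular.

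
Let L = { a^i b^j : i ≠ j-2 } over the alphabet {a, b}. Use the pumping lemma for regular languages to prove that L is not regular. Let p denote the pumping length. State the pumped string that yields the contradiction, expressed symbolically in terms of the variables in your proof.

a^{p+p!} b^{p+p!+2}

Assume L is regular. Let p be the pumping length given by the pumping lemma.
Choose w = a^p b^{p+p!+2}. Since p ≠ (p+p!+2)-2 = p+p!, w ∈ L; and |w| ≥ p.
Write w = xyz as guaranteed by the lemma, with |xy| ≤ p and |y| > 0.
Because |xy| ≤ p and w begins with p copies of a, we have y = a^k with 1 ≤ k ≤ p.
Since 1 ≤ k ≤ p, k divides p!; set t = 1 + p!/k. Then xy^t z has p + (p!/k)·k = p + p! copies of a. Now the a-count is p+p! and (b-count)-2 = (p+p!+2)-2 = p+p!, so i ≠ j-2 fails. So xy^t z = a^{p+p!} b^{p+p!+2} ∉ L.
This is a contradiction; hence L is not regular.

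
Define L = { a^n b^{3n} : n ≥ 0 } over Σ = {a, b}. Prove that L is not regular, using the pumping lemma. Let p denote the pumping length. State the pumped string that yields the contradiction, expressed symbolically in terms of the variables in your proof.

a^{p+k} b^{3p}

Assume L is regular. Let p be the pumping length given by the pumping lemma.
Take w = a^p b^{3p}. Then w ∈ L and |w| = 4p ≥ p.
The pumping lemma gives a decomposition w = xyz where |xy| ≤ p and |y| ≥ 1.
Since the first p symbols of w are all a's and |xy| ≤ p, y lies entirely in the leading a-block: y = a^k for some k with 1 ≤ k ≤ p.
Pump with i = 2: xy^2z = a^{p+k} b^{3p}. For this to lie in L we would need 3p = 3(p+k), which forces k = 0. But k ≥ 1, so xy^2z ∉ L.
This contradicts the pumping lemma, so L is not regular.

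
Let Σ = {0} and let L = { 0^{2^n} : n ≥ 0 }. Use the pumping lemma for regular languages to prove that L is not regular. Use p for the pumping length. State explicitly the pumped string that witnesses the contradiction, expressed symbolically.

Suppose for contradiction that L is regular, and let p be the pumping length.
Take w = 0^{2^p} ∈ L with |w| = 2^p ≥ p.
Write w = xyz as guaranteed by the lemma, with |xy| ≤ p and |y| ≥ 1.
Then y = 0^k for some k with 1 ≤ k ≤ p.
Pump with i = 2: xy^2z = 0^{2^p+k}. Since 1 ≤ k ≤ p < 2^p, we have 2^p < 2^p+k < 2^{p+1}, so 2^p+k is not a power of 2. So xy^2z ∉ L.
This is a contradiction; hence L is not regular.

0^{2^p+k}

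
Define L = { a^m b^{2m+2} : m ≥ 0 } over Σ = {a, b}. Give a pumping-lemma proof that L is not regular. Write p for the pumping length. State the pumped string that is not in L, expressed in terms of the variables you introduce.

Suppose for contradiction that L is regular, and let p be the pumping length.
Take w = a^p b^{2p+2}. Then w ∈ L and |w| = 3p+2 ≥ p.
By the pumping lemma, w = xyz with |xy| ≤ p and y is nonempty.
The first p characters of w are a's, so xy (and hence y) consists only of a's. Write y = a^k, 1 ≤ k ≤ p.
Pump with i = 2: xy^2z = a^{p+k} b^{2p+2}. For this to lie in L we would need 2p+2 = 2(p+k)+2, which forces k = 0. But k ≥ 1, so xy^2z ∉ L.
This is a contradiction; hence L is not regular.

a^{p+k} b^{2p+2}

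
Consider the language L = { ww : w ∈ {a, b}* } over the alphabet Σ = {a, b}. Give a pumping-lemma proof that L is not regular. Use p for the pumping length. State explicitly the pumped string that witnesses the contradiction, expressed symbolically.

Suppose for contradiction that L is regular, and let p be the pumping length.
Take w = a^p b^p a^p b^p = uu where u = a^pb^p; then w ∈ L and |w| = 4p ≥ p.
The pumping lemma gives a decomposition w = xyz where |xy| ≤ p and |y| > 0.
The first p characters of w are a's, so xy (and hence y) consists only of a's. Write y = a^k, 1 ≤ k ≤ p.
Pump with i = 2: xy^2z = a^{p+k} b^p a^p b^p, of length 4p+k. Suppose this equals vv. The string starts with a and ends with b, so v does too; thus the boundary between the two copies of v is a b→a transition. There is exactly one such transition, at position 2p+k, so |v| = 2p+k and |vv| = 4p+2k ≠ 4p+k since k ≥ 1. So xy^2z ∉ L.
Contradiction. Therefore L is not regular.

a^{p+k} b^p a^p b^p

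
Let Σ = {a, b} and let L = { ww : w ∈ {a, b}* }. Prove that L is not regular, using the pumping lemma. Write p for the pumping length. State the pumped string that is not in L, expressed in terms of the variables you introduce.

Assume L is regular. Let p be the pumping length given by the pumping lemma.
Take w = a^p b^p a^p b^p = uu where u = a^pb^p; then w ∈ L and |w| = 4p ≥ p.
The pumping lemma gives a decomposition w = xyz where |xy| ≤ p and |y| ≥ 1.
Since the first p symbols of w are all a's and |xy| ≤ p, y lies entirely in the leading a-block: y = a^k for some k with 1 ≤ k ≤ p.
Pump with i = 2: xy^2z = a^{p+k} b^p a^p b^p, of length 4p+k. Suppose this equals vv. The string starts with a and ends with b, so v does too; thus the boundary between the two copies of v is a b→a transition. There is exactly one such transition, at position 2p+k, so |v| = 2p+k and |vv| = 4p+2k ≠ 4p+k since k ≥ 1. So xy^2z ∉ L.
Contradiction. Therefore L is not regular.

a^{p+k} b^p a^p b^p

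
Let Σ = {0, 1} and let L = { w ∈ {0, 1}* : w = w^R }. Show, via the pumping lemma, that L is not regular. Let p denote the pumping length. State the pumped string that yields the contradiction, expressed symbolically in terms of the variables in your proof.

0^{p+k} 1 0^p

Assume L is regular. Let p be the pumping length given by the pumping lemma.
Take w = 0^p 1 0^p, a palindrome of length 2p+1 ≥ p.
Write w = xyz as guaranteed by the lemma, with |xy| ≤ p and |y| ≥ 1.
Because |xy| ≤ p and w begins with p copies of 0, we have y = 0^k with 1 ≤ k ≤ p.
Pump with i = 2: xy^2z = 0^{p+k} 1 0^p. Its reverse is 0^p 1 0^{p+k}, which differs from xy^2z since k ≥ 1. So xy^2z is not a palindrome and xy^2z ∉ L.
This contradicts the pumping lemma, so L is not regular.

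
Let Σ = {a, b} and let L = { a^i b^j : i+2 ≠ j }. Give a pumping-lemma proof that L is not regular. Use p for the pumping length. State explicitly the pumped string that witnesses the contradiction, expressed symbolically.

a^{p+p!} b^{p+p!+2}

Assume L is regular; let p be its pumping constant.
Choose w = a^p b^{p+p!+2}. Since p ≠ (p+p!+2)-2 = p+p!, w ∈ L; and |w| ≥ p.
Write w = xyz as guaranteed by the lemma, with |xy| ≤ p and |y| > 0.
The first p characters of w are a's, so xy (and hence y) consists only of a's. Write y = a^k, 1 ≤ k ≤ p.
Since 1 ≤ k ≤ p, k divides p!; set t = 1 + p!/k. Then xy^t z has p + (p!/k)·k = p + p! copies of a. Now the a-count is p+p! and (b-count)-2 = (p+p!+2)-2 = p+p!, so i+2 ≠ j fails. So xy^t z = a^{p+p!} b^{p+p!+2} ∉ L.
This is a contradiction; hence L is not regular.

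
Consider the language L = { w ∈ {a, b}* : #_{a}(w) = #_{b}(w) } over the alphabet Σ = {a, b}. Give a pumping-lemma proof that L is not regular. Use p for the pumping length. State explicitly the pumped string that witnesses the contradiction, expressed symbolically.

a^{p+k} b^p

Toward a contradiction, assume L is regular with pumping length p.
Choose w = a^p b^p ∈ L with |w| = 2p ≥ p.
By the pumping lemma, w = xyz with |xy| ≤ p and y is nonempty.
The first p characters of w are a's, so xy (and hence y) consists only of a's. Write y = a^k, 1 ≤ k ≤ p.
Pump with i = 2: xy^2z = a^{p+k} b^p has p+k occurrences of a but only p of b. Since k ≥ 1 the counts differ, so xy^2z ∉ L.
This contradicts the pumping lemma, so L is not regular.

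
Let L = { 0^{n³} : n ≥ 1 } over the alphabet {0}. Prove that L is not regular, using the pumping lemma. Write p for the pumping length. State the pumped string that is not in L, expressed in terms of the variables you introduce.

0^{p³+k}

Toward a contradiction, assume L is regular with pumping length p.
Take w = 0^{p³} ∈ L with |w| = p³ ≥ p.
The pumping lemma gives a decomposition w = xyz where |xy| ≤ p and |y| ≥ 1.
Then y = 0^k for some k with 1 ≤ k ≤ p.
Pump with i = 2: xy^2z = 0^{p³+k}. Since 1 ≤ k ≤ p, p³ < p³+k ≤ p³+p < p³+3p²+3p+1 = (p+1)³, so p³+k is not a perfect cube. So xy^2z ∉ L.
This is a contradiction; hence L is not regular.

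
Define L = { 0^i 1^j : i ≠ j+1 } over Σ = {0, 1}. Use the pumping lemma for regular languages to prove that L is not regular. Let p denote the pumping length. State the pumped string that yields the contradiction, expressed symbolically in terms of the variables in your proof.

0^{p+p!} 1^{p+p!-1}

Toward a contradiction, assume L is regular with pumping length p.
Choose w = 0^p 1^{p+p!-1}. Since p ≠ (p+p!-1)+1 = p+p!, w ∈ L; and |w| ≥ p.
The pumping lemma gives a decomposition w = xyz where |xy| ≤ p and |y| > 0.
The first p characters of w are 0's, so xy (and hence y) consists only of 0's. Write y = 0^k, 1 ≤ k ≤ p.
Since 1 ≤ k ≤ p, k divides p!; set t = 1 + p!/k. Then xy^t z has p + (p!/k)·k = p + p! copies of 0. Now the 0-count is p+p! and (1-count)+1 = (p+p!-1)+1 = p+p!, so i ≠ j+1 fails. So xy^t z = 0^{p+p!} 1^{p+p!-1} ∉ L.
Contradiction. Therefore L is not regular.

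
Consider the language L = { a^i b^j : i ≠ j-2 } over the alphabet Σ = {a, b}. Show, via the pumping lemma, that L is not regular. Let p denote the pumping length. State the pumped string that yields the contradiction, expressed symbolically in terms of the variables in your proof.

Assume L is regular. Let p be the pumping length given by the pumping lemma.
Choose w = a^p b^{p+p!+2}. Since p ≠ (p+p!+2)-2 = p+p!, w ∈ L; and |w| ≥ p.
By the pumping lemma, w = xyz with |xy| ≤ p and y is nonempty.
Because |xy| ≤ p and w begins with p copies of a, we have y = a^k with 1 ≤ k ≤ p.
Since 1 ≤ k ≤ p, k divides p!; set t = 1 + p!/k. Then xy^t z has p + (p!/k)·k = p + p! copies of a. Now the a-count is p+p! and (b-count)-2 = (p+p!+2)-2 = p+p!, so i ≠ j-2 fails. So xy^t z = a^{p+p!} b^{p+p!+2} ∉ L.
Contradiction. Therefore L is not regular.

a^{p+p!} b^{p+p!+2}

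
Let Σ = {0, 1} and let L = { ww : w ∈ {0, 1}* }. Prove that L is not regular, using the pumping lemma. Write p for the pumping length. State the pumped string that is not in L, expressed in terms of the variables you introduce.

0^{p+k} 1^p 0^p 1^p

Toward a contradiction, assume L is regular with pumping length p.
Take w = 0^p 1^p 0^p 1^p = uu where u = 0^p1^p; then w ∈ L and |w| = 4p ≥ p.
Write w = xyz as guaranteed by the lemma, with |xy| ≤ p and y is nonempty.
The first p characters of w are 0's, so xy (and hence y) consists only of 0's. Write y = 0^k, 1 ≤ k ≤ p.
Pump with i = 2: xy^2z = 0^{p+k} 1^p 0^p 1^p, of length 4p+k. Suppose this equals vv. The string starts with 0 and ends with 1, so v does too; thus the boundary between the two copies of v is a 1→0 transition. There is exactly one such transition, at position 2p+k, so |v| = 2p+k and |vv| = 4p+2k ≠ 4p+k since k ≥ 1. So xy^2z ∉ L.
This is a contradiction; hence L is not regular.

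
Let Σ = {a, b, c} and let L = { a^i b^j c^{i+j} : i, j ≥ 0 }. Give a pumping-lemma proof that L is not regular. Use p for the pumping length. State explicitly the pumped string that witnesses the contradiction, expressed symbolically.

Toward a contradiction, assume L is regular with pumping length p.
Take w = a^p b^p c^{2p} ∈ L (with i=j=p, i+j=2p), |w| = 4p ≥ p.
Write w = xyz as guaranteed by the lemma, with |xy| ≤ p and |y| > 0.
Since the first p symbols of w are all a's and |xy| ≤ p, y lies entirely in the leading a-block: y = a^k for some k with 1 ≤ k ≤ p.
Consider xy^2z = a^{p+k} b^p c^{2p}. Now the a- and b-counts sum to 2p+k, but the c-count is 2p ≠ 2p+k. So xy^2z ∉ L.
This is a contradiction; hence L is not regular.

a^{p+k} b^p c^{2p}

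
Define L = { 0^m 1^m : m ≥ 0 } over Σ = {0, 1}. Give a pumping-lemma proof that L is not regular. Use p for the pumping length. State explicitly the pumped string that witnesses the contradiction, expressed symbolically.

Suppose for contradiction that L is regular, and let p be the pumping length.
Take w = 0^p 1^p. Then w ∈ L and |w| = 2p ≥ p.
The pumping lemma gives a decomposition w = xyz where |xy| ≤ p and |y| ≥ 1.
The first p characters of w are 0's, so xy (and hence y) consists only of 0's. Write y = 0^k, 1 ≤ k ≤ p.
Pump with i = 2: xy^2z = 0^{p+k} 1^p. For this to lie in L we would need p = p+k, which forces k = 0. But k ≥ 1, so xy^2z ∉ L.
This is a contradiction; hence L is not regular.

0^{p+k} 1^p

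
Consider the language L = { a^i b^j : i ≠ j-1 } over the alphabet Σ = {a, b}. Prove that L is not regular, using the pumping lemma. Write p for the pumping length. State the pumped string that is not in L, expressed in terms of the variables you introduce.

Toward a contradiction, assume L is regular with pumping length p.
Choose w = a^p b^{p+p!+1}. Since p ≠ (p+p!+1)-1 = p+p!, w ∈ L; and |w| ≥ p.
The pumping lemma gives a decomposition w = xyz where |xy| ≤ p and |y| > 0.
The first p characters of w are a's, so xy (and hence y) consists only of a's. Write y = a^k, 1 ≤ k ≤ p.
Since 1 ≤ k ≤ p, k divides p!; set t = 1 + p!/k. Then xy^t z has p + (p!/k)·k = p + p! copies of a. Now the a-count is p+p! and (b-count)-1 = (p+p!+1)-1 = p+p!, so i ≠ j-1 fails. So xy^t z = a^{p+p!} b^{p+p!+1} ∉ L.
Contradiction. Therefore L is not regular.

a^{p+p!} b^{p+p!+1}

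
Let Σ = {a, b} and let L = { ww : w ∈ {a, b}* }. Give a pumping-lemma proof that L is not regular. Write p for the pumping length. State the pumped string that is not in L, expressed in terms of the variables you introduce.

a^{p+k} b^p a^p b^p

Suppose for contradiction that L is regular, and let p be the pumping length.
Take w = a^p b^p a^p b^p = uu where u = a^pb^p; then w ∈ L and |w| = 4p ≥ p.
The pumping lemma gives a decomposition w = xyz where |xy| ≤ p and y is nonempty.
Since the first p symbols of w are all a's and |xy| ≤ p, y lies entirely in the leading a-block: y = a^k for some k with 1 ≤ k ≤ p.
Pump with i = 2: xy^2z = a^{p+k} b^p a^p b^p, of length 4p+k. Suppose this equals vv. The string starts with a and ends with b, so v does too; thus the boundary between the two copies of v is a b→a transition. There is exactly one such transition, at position 2p+k, so |v| = 2p+k and |vv| = 4p+2k ≠ 4p+k since k ≥ 1. So xy^2z ∉ L.
Contradiction. Therefore L is not regular.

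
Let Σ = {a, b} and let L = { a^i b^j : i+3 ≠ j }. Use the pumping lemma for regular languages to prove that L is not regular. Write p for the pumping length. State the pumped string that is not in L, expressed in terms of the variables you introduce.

Assume L is regular; let p be its pumping constant.
Choose w = a^p b^{p+p!+3}. Since p ≠ (p+p!+3)-3 = p+p!, w ∈ L; and |w| ≥ p.
By the pumping lemma, w = xyz with |xy| ≤ p and y is nonempty.
Because |xy| ≤ p and w begins with p copies of a, we have y = a^k with 1 ≤ k ≤ p.
Since 1 ≤ k ≤ p, k divides p!; set t = 1 + p!/k. Then xy^t z has p + (p!/k)·k = p + p! copies of a. Now the a-count is p+p! and (b-count)-3 = (p+p!+3)-3 = p+p!, so i+3 ≠ j fails. So xy^t z = a^{p+p!} b^{p+p!+3} ∉ L.
Contradiction. Therefore L is not regular.

a^{p+p!} b^{p+p!+3}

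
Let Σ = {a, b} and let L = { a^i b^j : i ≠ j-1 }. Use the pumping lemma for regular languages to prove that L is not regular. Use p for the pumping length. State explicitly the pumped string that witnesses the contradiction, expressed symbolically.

Assume L is regular. Let p be the pumping length given by the pumping lemma.
Choose w = a^p b^{p+p!+1}. Since p ≠ (p+p!+1)-1 = p+p!, w ∈ L; and |w| ≥ p.
Write w = xyz as guaranteed by the lemma, with |xy| ≤ p and y is nonempty.
Because |xy| ≤ p and w begins with p copies of a, we have y = a^k with 1 ≤ k ≤ p.
Since 1 ≤ k ≤ p, k divides p!; set t = 1 + p!/k. Then xy^t z has p + (p!/k)·k = p + p! copies of a. Now the a-count is p+p! and (b-count)-1 = (p+p!+1)-1 = p+p!, so i ≠ j-1 fails. So xy^t z = a^{p+p!} b^{p+p!+1} ∉ L.
Contradiction. Therefore L is not regular.

a^{p+p!} b^{p+p!+1}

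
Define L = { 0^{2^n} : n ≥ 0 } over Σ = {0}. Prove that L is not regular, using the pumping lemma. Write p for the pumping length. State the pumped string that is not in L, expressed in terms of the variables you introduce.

Toward a contradiction, assume L is regular with pumping length p.
Take w = 0^{2^p} ∈ L with |w| = 2^p ≥ p.
The pumping lemma gives a decomposition w = xyz where |xy| ≤ p and |y| ≥ 1.
Then y = 0^k for some k with 1 ≤ k ≤ p.
Pump with i = 2: xy^2z = 0^{2^p+k}. Since 1 ≤ k ≤ p < 2^p, we have 2^p < 2^p+k < 2^{p+1}, so 2^p+k is not a power of 2. So xy^2z ∉ L.
This is a contradiction; hence L is not regular.

0^{2^p+k}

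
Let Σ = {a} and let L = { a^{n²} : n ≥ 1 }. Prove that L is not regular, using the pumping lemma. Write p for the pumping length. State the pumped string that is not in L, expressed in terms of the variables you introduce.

a^{p²+k}

Suppose for contradiction that L is regular, and let p be the pumping length.
Take w = a^{p²} ∈ L with |w| = p² ≥ p.
The pumping lemma gives a decomposition w = xyz where |xy| ≤ p and y is nonempty.
Then y = a^k for some k with 1 ≤ k ≤ p.
Pump with i = 2: xy^2z = a^{p²+k}. Since 1 ≤ k ≤ p, p² < p²+k ≤ p²+p < (p+1)², so p²+k lies strictly between consecutive squares and is not a perfect square. So xy^2z ∉ L.
This contradicts the pumping lemma, so L is not regular.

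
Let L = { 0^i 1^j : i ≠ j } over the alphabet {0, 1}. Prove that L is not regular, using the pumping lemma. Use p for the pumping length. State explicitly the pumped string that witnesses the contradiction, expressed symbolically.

0^{p+p!} 1^{p+p!}

Toward a contradiction, assume L is regular with pumping length p.
Choose w = 0^p 1^{p+p!}. Since p ≠ p+p!, w ∈ L; and |w| ≥ p.
The pumping lemma gives a decomposition w = xyz where |xy| ≤ p and y is nonempty.
The first p characters of w are 0's, so xy (and hence y) consists only of 0's. Write y = 0^k, 1 ≤ k ≤ p.
Since 1 ≤ k ≤ p, k divides p!; set t = 1 + p!/k. Then xy^t z has p + (p!/k)·k = p + p! copies of 0. Now the 0-count equals the 1-count, so i ≠ j fails. So xy^t z = 0^{p+p!} 1^{p+p!} ∉ L.
This contradicts the pumping lemma, so L is not regular.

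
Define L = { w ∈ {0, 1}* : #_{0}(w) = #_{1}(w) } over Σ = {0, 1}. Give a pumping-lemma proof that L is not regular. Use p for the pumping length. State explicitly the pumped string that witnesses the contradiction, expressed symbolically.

0^{p+k} 1^p

Assume L is regular. Let p be the pumping length given by the pumping lemma.
Choose w = 0^p 1^p ∈ L with |w| = 2p ≥ p.
Write w = xyz as guaranteed by the lemma, with |xy| ≤ p and |y| ≥ 1.
The first p characters of w are 0's, so xy (and hence y) consists only of 0's. Write y = 0^k, 1 ≤ k ≤ p.
Pump with i = 2: xy^2z = 0^{p+k} 1^p has p+k occurrences of 0 but only p of 1. Since k ≥ 1 the counts differ, so xy^2z ∉ L.
This is a contradiction; hence L is not regular.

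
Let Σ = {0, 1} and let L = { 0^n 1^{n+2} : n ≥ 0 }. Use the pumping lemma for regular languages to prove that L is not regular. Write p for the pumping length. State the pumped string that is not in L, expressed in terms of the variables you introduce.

Toward a contradiction, assume L is regular with pumping length p.
Let w = 0^p 1^{p+2} ∈ L; note |w| = 2p+2 ≥ p.
The pumping lemma gives a decomposition w = xyz where |xy| ≤ p and y is nonempty.
The first p characters of w are 0's, so xy (and hence y) consists only of 0's. Write y = 0^k, 1 ≤ k ≤ p.
Pump with i = 2: xy^2z = 0^{p+k} 1^{p+2}. For this to lie in L we would need p+2 = (p+k)+2, which forces k = 0. But k ≥ 1, so xy^2z ∉ L.
Contradiction. Therefore L is not regular.

0^{p+k} 1^{p+2}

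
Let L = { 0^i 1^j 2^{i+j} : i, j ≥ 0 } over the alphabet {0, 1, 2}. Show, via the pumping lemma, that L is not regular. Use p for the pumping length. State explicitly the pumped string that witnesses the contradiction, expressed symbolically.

0^{p+k} 1^p 2^{2p}

Assume L is regular. Let p be the pumping length given by the pumping lemma.
Take w = 0^p 1^p 2^{2p} ∈ L (with i=j=p, i+j=2p), |w| = 4p ≥ p.
The pumping lemma gives a decomposition w = xyz where |xy| ≤ p and y is nonempty.
Since the first p symbols of w are all 0's and |xy| ≤ p, y lies entirely in the leading 0-block: y = 0^k for some k with 1 ≤ k ≤ p.
Consider xy^2z = 0^{p+k} 1^p 2^{2p}. Now the 0- and 1-counts sum to 2p+k, but the 2-count is 2p ≠ 2p+k. So xy^2z ∉ L.
This contradicts the pumping lemma, so L is not regular.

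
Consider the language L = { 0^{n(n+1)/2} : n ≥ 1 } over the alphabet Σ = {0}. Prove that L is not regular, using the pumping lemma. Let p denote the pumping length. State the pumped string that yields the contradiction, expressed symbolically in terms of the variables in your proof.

Toward a contradiction, assume L is regular with pumping length p.
Take w = 0^{p(p+1)/2} ∈ L with |w| = p(p+1)/2 ≥ p.
Write w = xyz as guaranteed by the lemma, with |xy| ≤ p and |y| ≥ 1.
Then y = 0^k for some k with 1 ≤ k ≤ p.
Pump with i = 2: xy^2z = 0^{p(p+1)/2+k}. Since 1 ≤ k ≤ p, p(p+1)/2 < p(p+1)/2+k ≤ p(p+1)/2+p < (p+1)(p+2)/2, so p(p+1)/2+k is strictly between consecutive triangular numbers. So xy^2z ∉ L.
Contradiction. Therefore L is not regular.

0^{p(p+1)/2+k}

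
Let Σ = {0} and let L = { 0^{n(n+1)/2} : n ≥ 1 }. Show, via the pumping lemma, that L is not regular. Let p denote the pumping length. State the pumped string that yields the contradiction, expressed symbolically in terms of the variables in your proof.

0^{p(p+1)/2+k}

Suppose for contradiction that L is regular, and let p be the pumping length.
Take w = 0^{p(p+1)/2} ∈ L with |w| = p(p+1)/2 ≥ p.
Write w = xyz as guaranteed by the lemma, with |xy| ≤ p and |y| > 0.
Then y = 0^k for some k with 1 ≤ k ≤ p.
Pump with i = 2: xy^2z = 0^{p(p+1)/2+k}. Since 1 ≤ k ≤ p, p(p+1)/2 < p(p+1)/2+k ≤ p(p+1)/2+p < (p+1)(p+2)/2, so p(p+1)/2+k is strictly between consecutive triangular numbers. So xy^2z ∉ L.
This contradicts the pumping lemma, so L is not regular.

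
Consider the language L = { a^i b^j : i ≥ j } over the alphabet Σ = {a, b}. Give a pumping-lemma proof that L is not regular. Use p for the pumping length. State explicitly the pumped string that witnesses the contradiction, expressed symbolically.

Assume L is regular. Let p be the pumping length given by the pumping lemma.
Choose w = a^p b^p ∈ L, with |w| = 2p ≥ p.
Write w = xyz as guaranteed by the lemma, with |xy| ≤ p and |y| > 0.
The first p characters of w are a's, so xy (and hence y) consists only of a's. Write y = a^k, 1 ≤ k ≤ p.
Consider xy^0z = xz = a^{p-k} b^p. Since k ≥ 1, the a-count p-k is less than p, so i ≥ j fails; thus xz ∉ L.
This contradicts the pumping lemma, so L is not regular.

a^{p-k} b^p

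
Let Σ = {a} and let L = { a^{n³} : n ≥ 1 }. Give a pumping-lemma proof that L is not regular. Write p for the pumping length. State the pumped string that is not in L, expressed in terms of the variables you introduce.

a^{p³+k}

Toward a contradiction, assume L is regular with pumping length p.
Take w = a^{p³} ∈ L with |w| = p³ ≥ p.
Write w = xyz as guaranteed by the lemma, with |xy| ≤ p and |y| > 0.
Then y = a^k for some k with 1 ≤ k ≤ p.
Pump with i = 2: xy^2z = a^{p³+k}. Since 1 ≤ k ≤ p, p³ < p³+k ≤ p³+p < p³+3p²+3p+1 = (p+1)³, so p³+k is not a perfect cube. So xy^2z ∉ L.
Contradiction. Therefore L is not regular.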